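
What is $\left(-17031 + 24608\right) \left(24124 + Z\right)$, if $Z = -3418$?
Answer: $156889362$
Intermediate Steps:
$\left(-17031 + 24608\right) \left(24124 + Z\right) = \left(-17031 + 24608\right) \left(24124 - 3418\right) = 7577 \cdot 20706 = 156889362$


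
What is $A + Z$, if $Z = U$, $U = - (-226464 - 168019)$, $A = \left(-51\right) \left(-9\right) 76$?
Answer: $429367$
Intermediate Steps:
$A = 34884$ ($A = 459 \cdot 76 = 34884$)
$U = 394483$ ($U = - (-226464 - 168019) = \left(-1\right) \left(-394483\right) = 394483$)
$Z = 394483$
$A + Z = 34884 + 394483 = 429367$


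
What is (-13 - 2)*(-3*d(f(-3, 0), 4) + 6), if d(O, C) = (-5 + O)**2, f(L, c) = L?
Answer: 2790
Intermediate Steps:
(-13 - 2)*(-3*d(f(-3, 0), 4) + 6) = (-13 - 2)*(-3*(-5 - 3)**2 + 6) = -15*(-3*(-8)**2 + 6) = -15*(-3*64 + 6) = -15*(-192 + 6) = -15*(-186) = 2790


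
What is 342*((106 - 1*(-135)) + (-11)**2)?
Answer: 123804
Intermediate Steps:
342*((106 - 1*(-135)) + (-11)**2) = 342*((106 + 135) + 121) = 342*(241 + 121) = 342*362 = 123804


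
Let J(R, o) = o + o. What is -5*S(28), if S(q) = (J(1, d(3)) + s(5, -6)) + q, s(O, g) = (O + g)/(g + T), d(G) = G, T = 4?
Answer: -345/2 ≈ -172.50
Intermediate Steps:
s(O, g) = (O + g)/(4 + g) (s(O, g) = (O + g)/(g + 4) = (O + g)/(4 + g))
J(R, o) = 2*o
S(q) = 13/2 + q (S(q) = (2*3 + (5 - 6)/(4 - 6)) + q = (6 - 1/(-2)) + q = (6 - 1/2*(-1)) + q = (6 + 1/2) + q = 13/2 + q)
-5*S(28) = -5*(13/2 + 28) = -5*69/2 = -345/2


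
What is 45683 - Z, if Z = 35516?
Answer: 10167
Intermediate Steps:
45683 - Z = 45683 - 1*35516 = 45683 - 35516 = 10167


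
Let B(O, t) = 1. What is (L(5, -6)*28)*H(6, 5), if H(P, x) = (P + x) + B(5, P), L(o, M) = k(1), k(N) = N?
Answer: 336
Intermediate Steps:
L(o, M) = 1
H(P, x) = 1 + P + x (H(P, x) = (P + x) + 1 = 1 + P + x)
(L(5, -6)*28)*H(6, 5) = (1*28)*(1 + 6 + 5) = 28*12 = 336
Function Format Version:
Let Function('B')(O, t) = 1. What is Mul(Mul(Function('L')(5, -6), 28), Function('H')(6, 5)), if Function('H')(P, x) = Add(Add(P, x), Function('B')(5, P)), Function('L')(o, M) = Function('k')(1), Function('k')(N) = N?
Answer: 336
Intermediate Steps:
Function('L')(o, M) = 1
Function('H')(P, x) = Add(1, P, x) (Function('H')(P, x) = Add(Add(P, x), 1) = Add(1, P, x))
Mul(Mul(Function('L')(5, -6), 28), Function('H')(6, 5)) = Mul(Mul(1, 28), Add(1, 6, 5)) = Mul(28, 12) = 336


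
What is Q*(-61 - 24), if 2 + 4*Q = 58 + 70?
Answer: -5355/2 ≈ -2677.5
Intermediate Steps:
Q = 63/2 (Q = -1/2 + (58 + 70)/4 = -1/2 + (1/4)*128 = -1/2 + 32 = 63/2 ≈ 31.500)
Q*(-61 - 24) = 63*(-61 - 24)/2 = (63/2)*(-85) = -5355/2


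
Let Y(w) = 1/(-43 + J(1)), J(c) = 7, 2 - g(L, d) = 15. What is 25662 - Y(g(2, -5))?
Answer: 923833/36 ≈ 25662.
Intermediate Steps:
g(L, d) = -13 (g(L, d) = 2 - 1*15 = 2 - 15 = -13)
Y(w) = -1/36 (Y(w) = 1/(-43 + 7) = 1/(-36) = -1/36)
25662 - Y(g(2, -5)) = 25662 - 1*(-1/36) = 25662 + 1/36 = 923833/36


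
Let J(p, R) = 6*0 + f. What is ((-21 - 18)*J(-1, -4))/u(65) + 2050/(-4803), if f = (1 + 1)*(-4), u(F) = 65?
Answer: 105022/24015 ≈ 4.3732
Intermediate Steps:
f = -8 (f = 2*(-4) = -8)
J(p, R) = -8 (J(p, R) = 6*0 - 8 = 0 - 8 = -8)
((-21 - 18)*J(-1, -4))/u(65) + 2050/(-4803) = ((-21 - 18)*(-8))/65 + 2050/(-4803) = -39*(-8)*(1/65) + 2050*(-1/4803) = 312*(1/65) - 2050/4803 = 24/5 - 2050/4803 = 105022/24015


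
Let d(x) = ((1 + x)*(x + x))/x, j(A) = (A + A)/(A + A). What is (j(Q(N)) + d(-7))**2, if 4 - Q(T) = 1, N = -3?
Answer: 121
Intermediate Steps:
Q(T) = 3 (Q(T) = 4 - 1*1 = 4 - 1 = 3)
j(A) = 1 (j(A) = (2*A)/((2*A)) = (2*A)*(1/(2*A)) = 1)
d(x) = 2 + 2*x (d(x) = ((1 + x)*(2*x))/x = (2*x*(1 + x))/x = 2 + 2*x)
(j(Q(N)) + d(-7))**2 = (1 + (2 + 2*(-7)))**2 = (1 + (2 - 14))**2 = (1 - 12)**2 = (-11)**2 = 121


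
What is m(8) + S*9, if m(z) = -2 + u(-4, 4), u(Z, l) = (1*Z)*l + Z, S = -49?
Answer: -463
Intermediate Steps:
u(Z, l) = Z + Z*l (u(Z, l) = Z*l + Z = Z + Z*l)
m(z) = -22 (m(z) = -2 - 4*(1 + 4) = -2 - 4*5 = -2 - 20 = -22)
m(8) + S*9 = -22 - 49*9 = -22 - 441 = -463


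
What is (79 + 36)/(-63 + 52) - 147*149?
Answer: -241048/11 ≈ -21913.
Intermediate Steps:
(79 + 36)/(-63 + 52) - 147*149 = 115/(-11) - 21903 = 115*(-1/11) - 21903 = -115/11 - 21903 = -241048/11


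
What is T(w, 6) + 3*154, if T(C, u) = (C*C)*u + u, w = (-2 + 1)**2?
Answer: 474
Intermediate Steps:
w = 1 (w = (-1)**2 = 1)
T(C, u) = u + u*C**2 (T(C, u) = C**2*u + u = u*C**2 + u = u + u*C**2)
T(w, 6) + 3*154 = 6*(1 + 1**2) + 3*154 = 6*(1 + 1) + 462 = 6*2 + 462 = 12 + 462 = 474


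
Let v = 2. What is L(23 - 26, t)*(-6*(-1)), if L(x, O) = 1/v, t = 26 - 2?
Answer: 3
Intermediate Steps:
t = 24
L(x, O) = ½ (L(x, O) = 1/2 = ½)
L(23 - 26, t)*(-6*(-1)) = (-6*(-1))/2 = (½)*6 = 3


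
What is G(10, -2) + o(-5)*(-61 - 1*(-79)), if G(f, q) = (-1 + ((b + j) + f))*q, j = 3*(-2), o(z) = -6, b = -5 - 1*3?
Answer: -98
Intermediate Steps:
b = -8 (b = -5 - 3 = -8)
j = -6
G(f, q) = q*(-15 + f) (G(f, q) = (-1 + ((-8 - 6) + f))*q = (-1 + (-14 + f))*q = (-15 + f)*q = q*(-15 + f))
G(10, -2) + o(-5)*(-61 - 1*(-79)) = -2*(-15 + 10) - 6*(-61 - 1*(-79)) = -2*(-5) - 6*(-61 + 79) = 10 - 6*18 = 10 - 108 = -98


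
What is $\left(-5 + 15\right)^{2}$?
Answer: $100$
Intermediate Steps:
$\left(-5 + 15\right)^{2} = 10^{2} = 100$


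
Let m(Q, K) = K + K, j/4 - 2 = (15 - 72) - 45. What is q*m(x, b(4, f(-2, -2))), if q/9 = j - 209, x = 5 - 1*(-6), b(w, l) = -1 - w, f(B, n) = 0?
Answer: 54810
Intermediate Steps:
j = -400 (j = 8 + 4*((15 - 72) - 45) = 8 + 4*(-57 - 45) = 8 + 4*(-102) = 8 - 408 = -400)
x = 11 (x = 5 + 6 = 11)
q = -5481 (q = 9*(-400 - 209) = 9*(-609) = -5481)
m(Q, K) = 2*K
q*m(x, b(4, f(-2, -2))) = -10962*(-1 - 1*4) = -10962*(-1 - 4) = -10962*(-5) = -5481*(-10) = 54810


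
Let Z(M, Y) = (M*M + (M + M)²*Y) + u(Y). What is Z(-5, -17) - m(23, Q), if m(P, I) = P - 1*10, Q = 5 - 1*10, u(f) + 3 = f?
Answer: -1708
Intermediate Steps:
u(f) = -3 + f
Q = -5 (Q = 5 - 10 = -5)
Z(M, Y) = -3 + Y + M² + 4*Y*M² (Z(M, Y) = (M*M + (M + M)²*Y) + (-3 + Y) = (M² + (2*M)²*Y) + (-3 + Y) = (M² + (4*M²)*Y) + (-3 + Y) = (M² + 4*Y*M²) + (-3 + Y) = -3 + Y + M² + 4*Y*M²)
m(P, I) = -10 + P (m(P, I) = P - 10 = -10 + P)
Z(-5, -17) - m(23, Q) = (-3 - 17 + (-5)² + 4*(-17)*(-5)²) - (-10 + 23) = (-3 - 17 + 25 + 4*(-17)*25) - 1*13 = (-3 - 17 + 25 - 1700) - 13 = -1695 - 13 = -1708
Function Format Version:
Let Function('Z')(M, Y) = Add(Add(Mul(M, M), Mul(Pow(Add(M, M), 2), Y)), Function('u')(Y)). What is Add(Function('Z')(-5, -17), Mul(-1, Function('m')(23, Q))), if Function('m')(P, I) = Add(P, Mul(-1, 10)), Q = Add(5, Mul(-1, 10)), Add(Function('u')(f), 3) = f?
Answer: -1708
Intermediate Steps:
Function('u')(f) = Add(-3, f)
Q = -5 (Q = Add(5, -10) = -5)
Function('Z')(M, Y) = Add(-3, Y, Pow(M, 2), Mul(4, Y, Pow(M, 2))) (Function('Z')(M, Y) = Add(Add(Mul(M, M), Mul(Pow(Add(M, M), 2), Y)), Add(-3, Y)) = Add(Add(Pow(M, 2), Mul(Pow(Mul(2, M), 2), Y)), Add(-3, Y)) = Add(Add(Pow(M, 2), Mul(Mul(4, Pow(M, 2)), Y)), Add(-3, Y)) = Add(Add(Pow(M, 2), Mul(4, Y, Pow(M, 2))), Add(-3, Y)) = Add(-3, Y, Pow(M, 2), Mul(4, Y, Pow(M, 2))))
Function('m')(P, I) = Add(-10, P) (Function('m')(P, I) = Add(P, -10) = Add(-10, P))
Add(Function('Z')(-5, -17), Mul(-1, Function('m')(23, Q))) = Add(Add(-3, -17, Pow(-5, 2), Mul(4, -17, Pow(-5, 2))), Mul(-1, Add(-10, 23))) = Add(Add(-3, -17, 25, Mul(4, -17, 25)), Mul(-1, 13)) = Add(Add(-3, -17, 25, -1700), -13) = Add(-1695, -13) = -1708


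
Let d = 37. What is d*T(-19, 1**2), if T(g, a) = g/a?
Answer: -703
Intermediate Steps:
d*T(-19, 1**2) = 37*(-19/(1**2)) = 37*(-19/1) = 37*(-19*1) = 37*(-19) = -703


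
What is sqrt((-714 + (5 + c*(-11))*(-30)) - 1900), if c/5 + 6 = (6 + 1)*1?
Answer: I*sqrt(1114) ≈ 33.377*I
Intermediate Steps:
c = 5 (c = -30 + 5*((6 + 1)*1) = -30 + 5*(7*1) = -30 + 5*7 = -30 + 35 = 5)
sqrt((-714 + (5 + c*(-11))*(-30)) - 1900) = sqrt((-714 + (5 + 5*(-11))*(-30)) - 1900) = sqrt((-714 + (5 - 55)*(-30)) - 1900) = sqrt((-714 - 50*(-30)) - 1900) = sqrt((-714 + 1500) - 1900) = sqrt(786 - 1900) = sqrt(-1114) = I*sqrt(1114)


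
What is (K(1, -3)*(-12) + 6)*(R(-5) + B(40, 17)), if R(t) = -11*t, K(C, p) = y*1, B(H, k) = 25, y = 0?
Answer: 480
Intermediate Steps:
K(C, p) = 0 (K(C, p) = 0*1 = 0)
(K(1, -3)*(-12) + 6)*(R(-5) + B(40, 17)) = (0*(-12) + 6)*(-11*(-5) + 25) = (0 + 6)*(55 + 25) = 6*80 = 480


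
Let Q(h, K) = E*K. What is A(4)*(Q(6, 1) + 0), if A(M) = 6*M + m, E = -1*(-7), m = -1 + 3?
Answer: 182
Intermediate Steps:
m = 2
E = 7
A(M) = 2 + 6*M (A(M) = 6*M + 2 = 2 + 6*M)
Q(h, K) = 7*K
A(4)*(Q(6, 1) + 0) = (2 + 6*4)*(7*1 + 0) = (2 + 24)*(7 + 0) = 26*7 = 182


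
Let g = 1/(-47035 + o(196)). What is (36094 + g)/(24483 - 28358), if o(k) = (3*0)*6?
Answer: -1697681289/182260625 ≈ -9.3146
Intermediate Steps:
o(k) = 0 (o(k) = 0*6 = 0)
g = -1/47035 (g = 1/(-47035 + 0) = 1/(-47035) = -1/47035 ≈ -2.1261e-5)
(36094 + g)/(24483 - 28358) = (36094 - 1/47035)/(24483 - 28358) = (1697681289/47035)/(-3875) = (1697681289/47035)*(-1/3875) = -1697681289/182260625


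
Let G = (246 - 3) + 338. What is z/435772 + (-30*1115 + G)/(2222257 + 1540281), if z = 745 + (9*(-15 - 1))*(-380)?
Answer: 97182890151/819804354668 ≈ 0.11854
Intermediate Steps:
G = 581 (G = 243 + 338 = 581)
z = 55465 (z = 745 + (9*(-16))*(-380) = 745 - 144*(-380) = 745 + 54720 = 55465)
z/435772 + (-30*1115 + G)/(2222257 + 1540281) = 55465/435772 + (-30*1115 + 581)/(2222257 + 1540281) = 55465*(1/435772) + (-33450 + 581)/3762538 = 55465/435772 - 32869*1/3762538 = 55465/435772 - 32869/3762538 = 97182890151/819804354668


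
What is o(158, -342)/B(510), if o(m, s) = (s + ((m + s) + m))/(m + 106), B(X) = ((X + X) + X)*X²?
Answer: -23/6566224500 ≈ -3.5028e-9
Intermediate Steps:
B(X) = 3*X³ (B(X) = (2*X + X)*X² = (3*X)*X² = 3*X³)
o(m, s) = (2*m + 2*s)/(106 + m) (o(m, s) = (s + (s + 2*m))/(106 + m) = (2*m + 2*s)/(106 + m))
o(158, -342)/B(510) = (2*(158 - 342)/(106 + 158))/((3*510³)) = (2*(-184)/264)/((3*132651000)) = (2*(1/264)*(-184))/397953000 = -46/33*1/397953000 = -23/6566224500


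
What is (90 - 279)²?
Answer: 35721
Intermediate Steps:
(90 - 279)² = (-189)² = 35721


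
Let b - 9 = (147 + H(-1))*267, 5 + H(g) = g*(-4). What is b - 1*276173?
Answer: -237182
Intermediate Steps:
H(g) = -5 - 4*g (H(g) = -5 + g*(-4) = -5 - 4*g)
b = 38991 (b = 9 + (147 + (-5 - 4*(-1)))*267 = 9 + (147 + (-5 + 4))*267 = 9 + (147 - 1)*267 = 9 + 146*267 = 9 + 38982 = 38991)
b - 1*276173 = 38991 - 1*276173 = 38991 - 276173 = -237182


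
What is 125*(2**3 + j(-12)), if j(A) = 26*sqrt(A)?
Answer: 1000 + 6500*I*sqrt(3) ≈ 1000.0 + 11258.0*I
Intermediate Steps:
125*(2**3 + j(-12)) = 125*(2**3 + 26*sqrt(-12)) = 125*(8 + 26*(2*I*sqrt(3))) = 125*(8 + 52*I*sqrt(3)) = 1000 + 6500*I*sqrt(3)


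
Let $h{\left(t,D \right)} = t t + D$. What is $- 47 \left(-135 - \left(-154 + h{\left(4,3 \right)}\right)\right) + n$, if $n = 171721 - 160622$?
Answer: $11099$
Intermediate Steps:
$n = 11099$
$h{\left(t,D \right)} = D + t^{2}$ ($h{\left(t,D \right)} = t^{2} + D = D + t^{2}$)
$- 47 \left(-135 - \left(-154 + h{\left(4,3 \right)}\right)\right) + n = - 47 \left(-135 + \left(154 - \left(3 + 4^{2}\right)\right)\right) + 11099 = - 47 \left(-135 + \left(154 - \left(3 + 16\right)\right)\right) + 11099 = - 47 \left(-135 + \left(154 - 19\right)\right) + 11099 = - 47 \left(-135 + 135\right) + 11099 = \left(-47\right) 0 + 11099 = 0 + 11099 = 11099$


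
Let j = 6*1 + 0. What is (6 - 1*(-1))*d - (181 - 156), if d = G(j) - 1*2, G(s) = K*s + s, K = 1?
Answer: 45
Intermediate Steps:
j = 6 (j = 6 + 0 = 6)
G(s) = 2*s (G(s) = 1*s + s = s + s = 2*s)
d = 10 (d = 2*6 - 1*2 = 12 - 2 = 10)
(6 - 1*(-1))*d - (181 - 156) = (6 - 1*(-1))*10 - (181 - 156) = (6 + 1)*10 - 1*25 = 7*10 - 25 = 70 - 25 = 45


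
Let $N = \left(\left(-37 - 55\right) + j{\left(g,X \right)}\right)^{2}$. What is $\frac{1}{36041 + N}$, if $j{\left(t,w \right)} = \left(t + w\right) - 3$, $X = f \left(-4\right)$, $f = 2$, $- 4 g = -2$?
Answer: $\frac{4}{186189} \approx 2.1484 \cdot 10^{-5}$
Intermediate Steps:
$g = \frac{1}{2}$ ($g = \left(- \frac{1}{4}\right) \left(-2\right) = \frac{1}{2} \approx 0.5$)
$X = -8$ ($X = 2 \left(-4\right) = -8$)
$j{\left(t,w \right)} = -3 + t + w$
$N = \frac{42025}{4}$ ($N = \left(\left(-37 - 55\right) - \frac{21}{2}\right)^{2} = \left(-92 - \frac{21}{2}\right)^{2} = \left(- \frac{205}{2}\right)^{2} = \frac{42025}{4} \approx 10506.0$)
$\frac{1}{36041 + N} = \frac{1}{36041 + \frac{42025}{4}} = \frac{1}{\frac{186189}{4}} = \frac{4}{186189}$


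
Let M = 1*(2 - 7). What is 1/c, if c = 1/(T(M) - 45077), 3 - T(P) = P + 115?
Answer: -45184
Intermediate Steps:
M = -5 (M = 1*(-5) = -5)
T(P) = -112 - P (T(P) = 3 - (P + 115) = 3 - (115 + P) = 3 + (-115 - P) = -112 - P)
c = -1/45184 (c = 1/((-112 - 1*(-5)) - 45077) = 1/((-112 + 5) - 45077) = 1/(-107 - 45077) = 1/(-45184) = -1/45184 ≈ -2.2132e-5)
1/c = 1/(-1/45184) = -45184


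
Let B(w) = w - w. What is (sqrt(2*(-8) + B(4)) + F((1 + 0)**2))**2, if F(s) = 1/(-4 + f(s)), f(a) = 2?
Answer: (-1 + 8*I)**2/4 ≈ -15.75 - 4.0*I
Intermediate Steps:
B(w) = 0
F(s) = -1/2 (F(s) = 1/(-4 + 2) = 1/(-2) = -1/2)
(sqrt(2*(-8) + B(4)) + F((1 + 0)**2))**2 = (sqrt(2*(-8) + 0) - 1/2)**2 = (sqrt(-16 + 0) - 1/2)**2 = (sqrt(-16) - 1/2)**2 = (4*I - 1/2)**2 = (-1/2 + 4*I)**2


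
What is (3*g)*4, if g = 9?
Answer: 108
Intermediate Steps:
(3*g)*4 = (3*9)*4 = 27*4 = 108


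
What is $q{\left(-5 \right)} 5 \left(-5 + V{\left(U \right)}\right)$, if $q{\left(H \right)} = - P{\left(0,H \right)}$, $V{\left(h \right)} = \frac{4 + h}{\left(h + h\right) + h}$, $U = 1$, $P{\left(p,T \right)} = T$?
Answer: $- \frac{250}{3} \approx -83.333$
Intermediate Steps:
$V{\left(h \right)} = \frac{4 + h}{3 h}$ ($V{\left(h \right)} = \frac{4 + h}{2 h + h} = \frac{4 + h}{3 h}$)
$q{\left(H \right)} = - H$
$q{\left(-5 \right)} 5 \left(-5 + V{\left(U \right)}\right) = \left(-1\right) \left(-5\right) 5 \left(-5 + \frac{4 + 1}{3 \cdot 1}\right) = 5 \cdot 5 \left(-5 + \frac{1}{3} \cdot 1 \cdot 5\right) = 5 \cdot 5 \left(-5 + \frac{5}{3}\right) = 5 \cdot 5 \left(- \frac{10}{3}\right) = 5 \left(- \frac{50}{3}\right) = - \frac{250}{3}$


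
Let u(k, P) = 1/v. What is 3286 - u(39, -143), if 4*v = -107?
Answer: 351606/107 ≈ 3286.0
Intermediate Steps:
v = -107/4 (v = (¼)*(-107) = -107/4 ≈ -26.750)
u(k, P) = -4/107 (u(k, P) = 1/(-107/4) = -4/107)
3286 - u(39, -143) = 3286 - 1*(-4/107) = 3286 + 4/107 = 351606/107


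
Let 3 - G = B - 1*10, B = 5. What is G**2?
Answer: 64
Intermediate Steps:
G = 8 (G = 3 - (5 - 1*10) = 3 - (5 - 10) = 3 - 1*(-5) = 3 + 5 = 8)
G**2 = 8**2 = 64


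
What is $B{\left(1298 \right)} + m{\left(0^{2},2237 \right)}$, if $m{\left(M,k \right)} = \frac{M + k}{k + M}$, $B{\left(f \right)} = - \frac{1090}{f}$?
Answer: $\frac{104}{649} \approx 0.16025$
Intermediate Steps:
$m{\left(M,k \right)} = 1$ ($m{\left(M,k \right)} = \frac{M + k}{M + k} = 1$)
$B{\left(1298 \right)} + m{\left(0^{2},2237 \right)} = - \frac{1090}{1298} + 1 = \left(-1090\right) \frac{1}{1298} + 1 = - \frac{545}{649} + 1 = \frac{104}{649}$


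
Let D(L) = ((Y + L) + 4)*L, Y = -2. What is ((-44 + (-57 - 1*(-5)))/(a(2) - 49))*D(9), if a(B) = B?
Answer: 9504/47 ≈ 202.21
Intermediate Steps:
D(L) = L*(2 + L) (D(L) = ((-2 + L) + 4)*L = (2 + L)*L = L*(2 + L))
((-44 + (-57 - 1*(-5)))/(a(2) - 49))*D(9) = ((-44 + (-57 - 1*(-5)))/(2 - 49))*(9*(2 + 9)) = ((-44 + (-57 + 5))/(-47))*(9*11) = ((-44 - 52)*(-1/47))*99 = -96*(-1/47)*99 = (96/47)*99 = 9504/47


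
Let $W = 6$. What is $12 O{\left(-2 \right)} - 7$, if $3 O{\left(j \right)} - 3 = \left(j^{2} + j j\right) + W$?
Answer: $61$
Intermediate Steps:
$O{\left(j \right)} = 3 + \frac{2 j^{2}}{3}$ ($O{\left(j \right)} = 1 + \frac{\left(j^{2} + j j\right) + 6}{3} = 1 + \frac{\left(j^{2} + j^{2}\right) + 6}{3} = 1 + \frac{2 j^{2} + 6}{3} = 1 + \frac{6 + 2 j^{2}}{3} = 1 + \left(2 + \frac{2 j^{2}}{3}\right) = 3 + \frac{2 j^{2}}{3}$)
$12 O{\left(-2 \right)} - 7 = 12 \left(3 + \frac{2 \left(-2\right)^{2}}{3}\right) - 7 = 12 \left(3 + \frac{2}{3} \cdot 4\right) - 7 = 12 \left(3 + \frac{8}{3}\right) - 7 = 12 \cdot \frac{17}{3} - 7 = 68 - 7 = 61$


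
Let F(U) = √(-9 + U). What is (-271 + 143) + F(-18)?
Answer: -128 + 3*I*√3 ≈ -128.0 + 5.1962*I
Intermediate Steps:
(-271 + 143) + F(-18) = (-271 + 143) + √(-9 - 18) = -128 + √(-27) = -128 + 3*I*√3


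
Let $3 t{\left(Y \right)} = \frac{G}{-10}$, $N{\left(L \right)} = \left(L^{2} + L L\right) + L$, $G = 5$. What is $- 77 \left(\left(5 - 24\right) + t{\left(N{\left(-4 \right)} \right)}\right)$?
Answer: $\frac{8855}{6} \approx 1475.8$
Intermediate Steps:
$N{\left(L \right)} = L + 2 L^{2}$ ($N{\left(L \right)} = \left(L^{2} + L^{2}\right) + L = 2 L^{2} + L = L + 2 L^{2}$)
$t{\left(Y \right)} = - \frac{1}{6}$ ($t{\left(Y \right)} = \frac{5 \frac{1}{-10}}{3} = \frac{5 \left(- \frac{1}{10}\right)}{3} = \frac{1}{3} \left(- \frac{1}{2}\right) = - \frac{1}{6}$)
$- 77 \left(\left(5 - 24\right) + t{\left(N{\left(-4 \right)} \right)}\right) = - 77 \left(\left(5 - 24\right) - \frac{1}{6}\right) = - 77 \left(-19 - \frac{1}{6}\right) = \left(-77\right) \left(- \frac{115}{6}\right) = \frac{8855}{6}$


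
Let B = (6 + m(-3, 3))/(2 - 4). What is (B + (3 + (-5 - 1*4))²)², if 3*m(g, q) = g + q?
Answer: 1089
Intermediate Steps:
m(g, q) = g/3 + q/3 (m(g, q) = (g + q)/3 = g/3 + q/3)
B = -3 (B = (6 + ((⅓)*(-3) + (⅓)*3))/(2 - 4) = (6 + (-1 + 1))/(-2) = (6 + 0)*(-½) = 6*(-½) = -3)
(B + (3 + (-5 - 1*4))²)² = (-3 + (3 + (-5 - 1*4))²)² = (-3 + (3 + (-5 - 4))²)² = (-3 + (3 - 9)²)² = (-3 + (-6)²)² = (-3 + 36)² = 33² = 1089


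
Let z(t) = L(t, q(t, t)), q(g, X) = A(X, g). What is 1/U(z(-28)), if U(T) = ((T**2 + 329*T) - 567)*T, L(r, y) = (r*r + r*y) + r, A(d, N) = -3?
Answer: 1/824370120 ≈ 1.2130e-9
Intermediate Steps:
q(g, X) = -3
L(r, y) = r + r**2 + r*y (L(r, y) = (r**2 + r*y) + r = r + r**2 + r*y)
z(t) = t*(-2 + t) (z(t) = t*(1 + t - 3) = t*(-2 + t))
U(T) = T*(-567 + T**2 + 329*T) (U(T) = (-567 + T**2 + 329*T)*T = T*(-567 + T**2 + 329*T))
1/U(z(-28)) = 1/((-28*(-2 - 28))*(-567 + (-28*(-2 - 28))**2 + 329*(-28*(-2 - 28)))) = 1/((-28*(-30))*(-567 + (-28*(-30))**2 + 329*(-28*(-30)))) = 1/(840*(-567 + 840**2 + 329*840)) = 1/(840*(-567 + 705600 + 276360)) = 1/(840*981393) = 1/824370120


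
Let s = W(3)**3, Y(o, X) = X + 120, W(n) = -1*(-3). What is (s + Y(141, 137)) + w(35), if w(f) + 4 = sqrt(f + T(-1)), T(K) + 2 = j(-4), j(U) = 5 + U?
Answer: 280 + sqrt(34) ≈ 285.83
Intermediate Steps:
T(K) = -1 (T(K) = -2 + (5 - 4) = -2 + 1 = -1)
W(n) = 3
Y(o, X) = 120 + X
w(f) = -4 + sqrt(-1 + f) (w(f) = -4 + sqrt(f - 1) = -4 + sqrt(-1 + f))
s = 27 (s = 3**3 = 27)
(s + Y(141, 137)) + w(35) = (27 + (120 + 137)) + (-4 + sqrt(-1 + 35)) = (27 + 257) + (-4 + sqrt(34)) = 284 + (-4 + sqrt(34)) = 280 + sqrt(34)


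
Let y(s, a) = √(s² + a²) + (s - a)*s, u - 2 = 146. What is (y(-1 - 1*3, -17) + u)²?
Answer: (96 + √305)² ≈ 12874.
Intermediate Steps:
u = 148 (u = 2 + 146 = 148)
y(s, a) = √(a² + s²) + s*(s - a)
(y(-1 - 1*3, -17) + u)² = (((-1 - 1*3)² + √((-17)² + (-1 - 1*3)²) - 1*(-17)*(-1 - 1*3)) + 148)² = (((-1 - 3)² + √(289 + (-1 - 3)²) - 1*(-17)*(-1 - 3)) + 148)² = (((-4)² + √(289 + (-4)²) - 1*(-17)*(-4)) + 148)² = ((16 + √(289 + 16) - 68) + 148)² = ((16 + √305 - 68) + 148)² = ((-52 + √305) + 148)² = (96 + √305)²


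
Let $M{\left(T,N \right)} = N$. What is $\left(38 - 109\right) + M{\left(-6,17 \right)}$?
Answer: $-54$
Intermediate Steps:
$\left(38 - 109\right) + M{\left(-6,17 \right)} = \left(38 - 109\right) + 17 = -71 + 17 = -54$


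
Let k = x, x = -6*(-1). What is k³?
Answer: 216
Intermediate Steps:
x = 6
k = 6
k³ = 6³ = 216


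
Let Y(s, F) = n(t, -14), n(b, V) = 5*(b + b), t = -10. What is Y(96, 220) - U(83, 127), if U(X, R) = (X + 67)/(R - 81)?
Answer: -2375/23 ≈ -103.26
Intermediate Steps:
U(X, R) = (67 + X)/(-81 + R)
n(b, V) = 10*b (n(b, V) = 5*(2*b) = 10*b)
Y(s, F) = -100 (Y(s, F) = 10*(-10) = -100)
Y(96, 220) - U(83, 127) = -100 - (67 + 83)/(-81 + 127) = -100 - 150/46 = -100 - 1*75/23 = -100 - 75/23 = -2375/23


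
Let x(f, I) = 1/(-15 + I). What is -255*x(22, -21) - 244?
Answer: -2843/12 ≈ -236.92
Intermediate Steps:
-255*x(22, -21) - 244 = -255/(-15 - 21) - 244 = -255/(-36) - 244 = -255*(-1/36) - 244 = 85/12 - 244 = -2843/12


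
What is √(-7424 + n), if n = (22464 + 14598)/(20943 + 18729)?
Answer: I*√10718907/38 ≈ 86.157*I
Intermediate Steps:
n = 71/76 (n = 37062/39672 = 37062*(1/39672) = 71/76 ≈ 0.93421)
√(-7424 + n) = √(-7424 + 71/76) = √(-564153/76) = I*√10718907/38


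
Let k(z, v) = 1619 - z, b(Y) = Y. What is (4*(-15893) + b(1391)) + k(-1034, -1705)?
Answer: -59528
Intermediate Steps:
(4*(-15893) + b(1391)) + k(-1034, -1705) = (4*(-15893) + 1391) + (1619 - 1*(-1034)) = (-63572 + 1391) + (1619 + 1034) = -62181 + 2653 = -59528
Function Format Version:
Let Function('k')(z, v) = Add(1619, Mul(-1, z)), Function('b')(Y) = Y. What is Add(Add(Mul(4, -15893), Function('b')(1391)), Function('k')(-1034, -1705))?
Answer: -59528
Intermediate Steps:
Add(Add(Mul(4, -15893), Function('b')(1391)), Function('k')(-1034, -1705)) = Add(Add(Mul(4, -15893), 1391), Add(1619, Mul(-1, -1034))) = Add(Add(-63572, 1391), Add(1619, 1034)) = Add(-62181, 2653) = -59528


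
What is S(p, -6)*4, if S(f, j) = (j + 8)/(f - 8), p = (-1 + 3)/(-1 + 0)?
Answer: -⅘ ≈ -0.80000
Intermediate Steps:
p = -2 (p = 2/(-1) = 2*(-1) = -2)
S(f, j) = (8 + j)/(-8 + f)
S(p, -6)*4 = ((8 - 6)/(-8 - 2))*4 = (2/(-10))*4 = -⅒*2*4 = -⅕*4 = -⅘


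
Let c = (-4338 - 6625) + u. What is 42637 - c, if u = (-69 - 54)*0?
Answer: 53600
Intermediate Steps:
u = 0 (u = -123*0 = 0)
c = -10963 (c = (-4338 - 6625) + 0 = -10963 + 0 = -10963)
42637 - c = 42637 - 1*(-10963) = 42637 + 10963 = 53600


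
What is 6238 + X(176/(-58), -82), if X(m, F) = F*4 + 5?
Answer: 5915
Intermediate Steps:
X(m, F) = 5 + 4*F (X(m, F) = 4*F + 5 = 5 + 4*F)
6238 + X(176/(-58), -82) = 6238 + (5 + 4*(-82)) = 6238 + (5 - 328) = 6238 - 323 = 5915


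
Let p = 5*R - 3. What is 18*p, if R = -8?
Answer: -774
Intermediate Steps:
p = -43 (p = 5*(-8) - 3 = -40 - 3 = -43)
18*p = 18*(-43) = -774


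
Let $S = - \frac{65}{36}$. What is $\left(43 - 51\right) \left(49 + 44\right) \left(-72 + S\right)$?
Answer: $\frac{164734}{3} \approx 54911.0$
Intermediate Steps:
$S = - \frac{65}{36}$ ($S = \left(-65\right) \frac{1}{36} = - \frac{65}{36} \approx -1.8056$)
$\left(43 - 51\right) \left(49 + 44\right) \left(-72 + S\right) = \left(43 - 51\right) \left(49 + 44\right) \left(-72 - \frac{65}{36}\right) = \left(-8\right) 93 \left(- \frac{2657}{36}\right) = \left(-744\right) \left(- \frac{2657}{36}\right) = \frac{164734}{3}$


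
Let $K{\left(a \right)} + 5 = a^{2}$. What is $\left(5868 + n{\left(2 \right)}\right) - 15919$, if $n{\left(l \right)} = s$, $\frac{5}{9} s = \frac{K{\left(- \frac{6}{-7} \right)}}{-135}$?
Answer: $- \frac{36937216}{3675} \approx -10051.0$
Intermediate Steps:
$K{\left(a \right)} = -5 + a^{2}$
$s = \frac{209}{3675}$ ($s = \frac{9 \frac{-5 + \left(- \frac{6}{-7}\right)^{2}}{-135}}{5} = \frac{9 \left(-5 + \left(\left(-6\right) \left(- \frac{1}{7}\right)\right)^{2}\right) \left(- \frac{1}{135}\right)}{5} = \frac{9 \left(-5 + \left(\frac{6}{7}\right)^{2}\right) \left(- \frac{1}{135}\right)}{5} = \frac{9 \left(-5 + \frac{36}{49}\right) \left(- \frac{1}{135}\right)}{5} = \frac{9 \left(\left(- \frac{209}{49}\right) \left(- \frac{1}{135}\right)\right)}{5} = \frac{9}{5} \cdot \frac{209}{6615} = \frac{209}{3675} \approx 0.056871$)
$n{\left(l \right)} = \frac{209}{3675}$
$\left(5868 + n{\left(2 \right)}\right) - 15919 = \left(5868 + \frac{209}{3675}\right) - 15919 = \frac{21565109}{3675} - 15919 = - \frac{36937216}{3675}$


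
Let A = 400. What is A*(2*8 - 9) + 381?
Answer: 3181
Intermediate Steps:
A*(2*8 - 9) + 381 = 400*(2*8 - 9) + 381 = 400*(16 - 9) + 381 = 400*7 + 381 = 2800 + 381 = 3181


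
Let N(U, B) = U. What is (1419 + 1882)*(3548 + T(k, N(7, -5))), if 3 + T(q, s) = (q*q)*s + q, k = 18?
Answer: 19248131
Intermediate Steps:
T(q, s) = -3 + q + s*q² (T(q, s) = -3 + ((q*q)*s + q) = -3 + (q²*s + q) = -3 + (s*q² + q) = -3 + (q + s*q²) = -3 + q + s*q²)
(1419 + 1882)*(3548 + T(k, N(7, -5))) = (1419 + 1882)*(3548 + (-3 + 18 + 7*18²)) = 3301*(3548 + (-3 + 18 + 7*324)) = 3301*(3548 + (-3 + 18 + 2268)) = 3301*(3548 + 2283) = 3301*5831 = 19248131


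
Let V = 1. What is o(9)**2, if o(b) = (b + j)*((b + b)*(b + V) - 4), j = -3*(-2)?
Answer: 6969600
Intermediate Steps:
j = 6
o(b) = (-4 + 2*b*(1 + b))*(6 + b) (o(b) = (b + 6)*((b + b)*(b + 1) - 4) = (6 + b)*((2*b)*(1 + b) - 4) = (6 + b)*(2*b*(1 + b) - 4) = (6 + b)*(-4 + 2*b*(1 + b)) = (-4 + 2*b*(1 + b))*(6 + b))
o(9)**2 = (-24 + 2*9**3 + 8*9 + 14*9**2)**2 = (-24 + 2*729 + 72 + 14*81)**2 = (-24 + 1458 + 72 + 1134)**2 = 2640**2 = 6969600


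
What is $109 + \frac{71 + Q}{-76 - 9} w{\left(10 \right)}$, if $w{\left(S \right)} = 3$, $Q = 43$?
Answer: $\frac{8923}{85} \approx 104.98$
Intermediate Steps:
$109 + \frac{71 + Q}{-76 - 9} w{\left(10 \right)} = 109 + \frac{71 + 43}{-76 - 9} \cdot 3 = 109 + \frac{114}{-85} \cdot 3 = 109 + 114 \left(- \frac{1}{85}\right) 3 = 109 - \frac{342}{85} = \frac{8923}{85}$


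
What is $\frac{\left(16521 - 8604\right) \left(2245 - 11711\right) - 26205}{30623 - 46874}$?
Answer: $\frac{24989509}{5417} \approx 4613.2$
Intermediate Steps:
$\frac{\left(16521 - 8604\right) \left(2245 - 11711\right) - 26205}{30623 - 46874} = \frac{7917 \left(-9466\right) - 26205}{-16251} = \left(-74942322 - 26205\right) \left(- \frac{1}{16251}\right) = \left(-74968527\right) \left(- \frac{1}{16251}\right) = \frac{24989509}{5417}$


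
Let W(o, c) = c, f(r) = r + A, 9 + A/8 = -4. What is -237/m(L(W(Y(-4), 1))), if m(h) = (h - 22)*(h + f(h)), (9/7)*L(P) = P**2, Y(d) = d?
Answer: -19197/176102 ≈ -0.10901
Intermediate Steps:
A = -104 (A = -72 + 8*(-4) = -72 - 32 = -104)
f(r) = -104 + r (f(r) = r - 104 = -104 + r)
L(P) = 7*P**2/9
m(h) = (-104 + 2*h)*(-22 + h) (m(h) = (h - 22)*(h + (-104 + h)) = (-22 + h)*(-104 + 2*h) = (-104 + 2*h)*(-22 + h))
-237/m(L(W(Y(-4), 1))) = -237/(2288 - 1036*1**2/9 + 2*((7/9)*1**2)**2) = -237/(2288 - 1036/9 + 2*((7/9)*1)**2) = -237/(2288 - 148*7/9 + 2*(7/9)**2) = -237/(2288 - 1036/9 + 2*(49/81)) = -237/(2288 - 1036/9 + 98/81) = -237/176102/81 = -237*81/176102 = -19197/176102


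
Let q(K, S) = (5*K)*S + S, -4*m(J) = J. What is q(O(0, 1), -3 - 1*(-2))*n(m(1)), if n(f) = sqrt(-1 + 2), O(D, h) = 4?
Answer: -21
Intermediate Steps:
m(J) = -J/4
n(f) = 1 (n(f) = sqrt(1) = 1)
q(K, S) = S + 5*K*S (q(K, S) = 5*K*S + S = S + 5*K*S)
q(O(0, 1), -3 - 1*(-2))*n(m(1)) = ((-3 - 1*(-2))*(1 + 5*4))*1 = ((-3 + 2)*(1 + 20))*1 = -1*21*1 = -21*1 = -21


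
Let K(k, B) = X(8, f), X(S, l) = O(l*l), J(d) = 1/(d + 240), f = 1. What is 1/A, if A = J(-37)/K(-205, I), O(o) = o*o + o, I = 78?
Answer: 406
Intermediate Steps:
J(d) = 1/(240 + d)
O(o) = o + o**2 (O(o) = o**2 + o = o + o**2)
X(S, l) = l**2*(1 + l**2) (X(S, l) = (l*l)*(1 + l*l) = l**2*(1 + l**2))
K(k, B) = 2 (K(k, B) = 1**2 + 1**4 = 1 + 1 = 2)
A = 1/406 (A = 1/((240 - 37)*2) = (1/2)/203 = (1/203)*(1/2) = 1/406 ≈ 0.0024631)
1/A = 1/(1/406) = 406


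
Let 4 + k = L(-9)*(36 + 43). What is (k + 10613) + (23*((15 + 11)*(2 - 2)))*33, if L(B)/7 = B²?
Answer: 55402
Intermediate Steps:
L(B) = 7*B²
k = 44789 (k = -4 + (7*(-9)²)*(36 + 43) = -4 + (7*81)*79 = -4 + 567*79 = -4 + 44793 = 44789)
(k + 10613) + (23*((15 + 11)*(2 - 2)))*33 = (44789 + 10613) + (23*((15 + 11)*(2 - 2)))*33 = 55402 + (23*(26*0))*33 = 55402 + (23*0)*33 = 55402 + 0*33 = 55402 + 0 = 55402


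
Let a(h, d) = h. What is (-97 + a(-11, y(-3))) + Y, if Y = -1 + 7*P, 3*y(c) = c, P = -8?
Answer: -165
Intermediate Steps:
y(c) = c/3
Y = -57 (Y = -1 + 7*(-8) = -1 - 56 = -57)
(-97 + a(-11, y(-3))) + Y = (-97 - 11) - 57 = -108 - 57 = -165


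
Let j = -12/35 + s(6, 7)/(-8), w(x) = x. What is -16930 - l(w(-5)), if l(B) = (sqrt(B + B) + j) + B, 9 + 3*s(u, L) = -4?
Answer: -14217167/840 - I*sqrt(10) ≈ -16925.0 - 3.1623*I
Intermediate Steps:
s(u, L) = -13/3 (s(u, L) = -3 + (1/3)*(-4) = -3 - 4/3 = -13/3)
j = 167/840 (j = -12/35 - 13/3/(-8) = -12*1/35 - 13/3*(-1/8) = -12/35 + 13/24 = 167/840 ≈ 0.19881)
l(B) = 167/840 + B + sqrt(2)*sqrt(B) (l(B) = (sqrt(B + B) + 167/840) + B = (sqrt(2*B) + 167/840) + B = (sqrt(2)*sqrt(B) + 167/840) + B = (167/840 + sqrt(2)*sqrt(B)) + B = 167/840 + B + sqrt(2)*sqrt(B))
-16930 - l(w(-5)) = -16930 - (167/840 - 5 + sqrt(2)*sqrt(-5)) = -16930 - (167/840 - 5 + sqrt(2)*(I*sqrt(5))) = -16930 - (167/840 - 5 + I*sqrt(10)) = -16930 - (-4033/840 + I*sqrt(10)) = -16930 + (4033/840 - I*sqrt(10)) = -14217167/840 - I*sqrt(10)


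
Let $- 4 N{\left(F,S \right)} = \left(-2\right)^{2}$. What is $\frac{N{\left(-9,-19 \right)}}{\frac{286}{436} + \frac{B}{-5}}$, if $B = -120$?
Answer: $- \frac{218}{5375} \approx -0.040558$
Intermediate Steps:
$N{\left(F,S \right)} = -1$ ($N{\left(F,S \right)} = - \frac{\left(-2\right)^{2}}{4} = \left(- \frac{1}{4}\right) 4 = -1$)
$\frac{N{\left(-9,-19 \right)}}{\frac{286}{436} + \frac{B}{-5}} = - \frac{1}{\frac{286}{436} - \frac{120}{-5}} = - \frac{1}{286 \cdot \frac{1}{436} - -24} = - \frac{1}{\frac{143}{218} + 24} = - \frac{1}{\frac{5375}{218}} = \left(-1\right) \frac{218}{5375} = - \frac{218}{5375}$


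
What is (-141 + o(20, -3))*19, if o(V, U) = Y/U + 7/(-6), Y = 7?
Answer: -5491/2 ≈ -2745.5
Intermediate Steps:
o(V, U) = -7/6 + 7/U (o(V, U) = 7/U + 7/(-6) = 7/U + 7*(-⅙) = 7/U - 7/6 = -7/6 + 7/U)
(-141 + o(20, -3))*19 = (-141 + (-7/6 + 7/(-3)))*19 = (-141 + (-7/6 + 7*(-⅓)))*19 = (-141 + (-7/6 - 7/3))*19 = (-141 - 7/2)*19 = -289/2*19 = -5491/2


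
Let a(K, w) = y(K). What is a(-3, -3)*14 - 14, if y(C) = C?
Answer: -56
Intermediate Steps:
a(K, w) = K
a(-3, -3)*14 - 14 = -3*14 - 14 = -42 - 14 = -56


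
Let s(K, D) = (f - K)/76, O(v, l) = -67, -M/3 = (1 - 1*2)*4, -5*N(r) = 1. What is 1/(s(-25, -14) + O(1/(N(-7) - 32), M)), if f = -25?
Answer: -1/67 ≈ -0.014925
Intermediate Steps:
N(r) = -⅕ (N(r) = -⅕*1 = -⅕)
M = 12 (M = -3*(1 - 1*2)*4 = -3*(1 - 2)*4 = -(-3)*4 = -3*(-4) = 12)
s(K, D) = -25/76 - K/76 (s(K, D) = (-25 - K)/76 = (-25 - K)*(1/76) = -25/76 - K/76)
1/(s(-25, -14) + O(1/(N(-7) - 32), M)) = 1/((-25/76 - 1/76*(-25)) - 67) = 1/((-25/76 + 25/76) - 67) = 1/(0 - 67) = 1/(-67) = -1/67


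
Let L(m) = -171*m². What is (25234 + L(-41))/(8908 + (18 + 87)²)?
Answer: -262217/19933 ≈ -13.155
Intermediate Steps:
(25234 + L(-41))/(8908 + (18 + 87)²) = (25234 - 171*(-41)²)/(8908 + (18 + 87)²) = (25234 - 171*1681)/(8908 + 105²) = (25234 - 287451)/(8908 + 11025) = -262217/19933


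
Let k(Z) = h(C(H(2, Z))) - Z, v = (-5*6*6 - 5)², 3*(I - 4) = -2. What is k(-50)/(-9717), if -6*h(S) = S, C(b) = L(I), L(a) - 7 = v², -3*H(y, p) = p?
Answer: 585675166/29151 ≈ 20091.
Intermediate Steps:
I = 10/3 (I = 4 + (⅓)*(-2) = 4 - ⅔ = 10/3 ≈ 3.3333)
v = 34225 (v = (-30*6 - 5)² = (-180 - 5)² = (-185)² = 34225)
H(y, p) = -p/3
L(a) = 1171350632 (L(a) = 7 + 34225² = 7 + 1171350625 = 1171350632)
C(b) = 1171350632
h(S) = -S/6
k(Z) = -585675316/3 - Z (k(Z) = -⅙*1171350632 - Z = -585675316/3 - Z)
k(-50)/(-9717) = (-585675316/3 - 1*(-50))/(-9717) = (-585675316/3 + 50)*(-1/9717) = -585675166/3*(-1/9717) = 585675166/29151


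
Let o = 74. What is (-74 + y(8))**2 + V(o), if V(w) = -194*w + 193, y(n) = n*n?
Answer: -14063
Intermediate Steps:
y(n) = n**2
V(w) = 193 - 194*w
(-74 + y(8))**2 + V(o) = (-74 + 8**2)**2 + (193 - 194*74) = (-74 + 64)**2 + (193 - 14356) = (-10)**2 - 14163 = 100 - 14163 = -14063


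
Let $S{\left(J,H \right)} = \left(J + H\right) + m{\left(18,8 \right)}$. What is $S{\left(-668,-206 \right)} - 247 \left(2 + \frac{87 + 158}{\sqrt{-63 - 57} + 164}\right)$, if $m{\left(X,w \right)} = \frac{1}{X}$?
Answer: $\frac{- 24623 \sqrt{30} + 2563721 i}{18 \left(\sqrt{30} - 82 i\right)} \approx -1735.3 + 24.538 i$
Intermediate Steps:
$S{\left(J,H \right)} = \frac{1}{18} + H + J$ ($S{\left(J,H \right)} = \left(J + H\right) + \frac{1}{18} = \left(H + J\right) + \frac{1}{18} = \frac{1}{18} + H + J$)
$S{\left(-668,-206 \right)} - 247 \left(2 + \frac{87 + 158}{\sqrt{-63 - 57} + 164}\right) = \left(\frac{1}{18} - 206 - 668\right) - 247 \left(2 + \frac{87 + 158}{\sqrt{-63 - 57} + 164}\right) = - \frac{15731}{18} - 247 \left(2 + \frac{245}{\sqrt{-120} + 164}\right) = - \frac{15731}{18} - 247 \left(2 + \frac{245}{2 i \sqrt{30} + 164}\right) = - \frac{15731}{18} - 247 \left(2 + \frac{245}{164 + 2 i \sqrt{30}}\right) = - \frac{15731}{18} - \left(494 + \frac{60515}{164 + 2 i \sqrt{30}}\right) = - \frac{24623}{18} - \frac{60515}{164 + 2 i \sqrt{30}}$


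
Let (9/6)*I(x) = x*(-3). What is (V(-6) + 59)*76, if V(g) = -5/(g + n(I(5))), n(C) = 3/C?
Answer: 286292/63 ≈ 4544.3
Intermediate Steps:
I(x) = -2*x (I(x) = 2*(x*(-3))/3 = 2*(-3*x)/3 = -2*x)
V(g) = -5/(-3/10 + g) (V(g) = -5/(g + 3/((-2*5))) = -5/(g + 3/(-10)) = -5/(g + 3*(-⅒)) = -5/(g - 3/10) = -5/(-3/10 + g))
(V(-6) + 59)*76 = (-50/(-3 + 10*(-6)) + 59)*76 = (-50/(-3 - 60) + 59)*76 = (-50/(-63) + 59)*76 = (-50*(-1/63) + 59)*76 = (50/63 + 59)*76 = (3767/63)*76 = 286292/63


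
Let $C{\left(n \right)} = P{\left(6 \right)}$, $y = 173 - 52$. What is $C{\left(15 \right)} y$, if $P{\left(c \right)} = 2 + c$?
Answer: $968$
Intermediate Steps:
$y = 121$
$C{\left(n \right)} = 8$ ($C{\left(n \right)} = 2 + 6 = 8$)
$C{\left(15 \right)} y = 8 \cdot 121 = 968$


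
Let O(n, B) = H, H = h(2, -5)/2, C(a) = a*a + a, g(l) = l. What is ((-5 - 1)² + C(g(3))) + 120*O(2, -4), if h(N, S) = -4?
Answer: -192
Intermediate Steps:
C(a) = a + a² (C(a) = a² + a = a + a²)
H = -2 (H = -4/2 = -4*½ = -2)
O(n, B) = -2
((-5 - 1)² + C(g(3))) + 120*O(2, -4) = ((-5 - 1)² + 3*(1 + 3)) + 120*(-2) = ((-6)² + 3*4) - 240 = (36 + 12) - 240 = 48 - 240 = -192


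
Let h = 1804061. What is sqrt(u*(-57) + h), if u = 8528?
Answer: sqrt(1317965) ≈ 1148.0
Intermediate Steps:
sqrt(u*(-57) + h) = sqrt(8528*(-57) + 1804061) = sqrt(-486096 + 1804061) = sqrt(1317965)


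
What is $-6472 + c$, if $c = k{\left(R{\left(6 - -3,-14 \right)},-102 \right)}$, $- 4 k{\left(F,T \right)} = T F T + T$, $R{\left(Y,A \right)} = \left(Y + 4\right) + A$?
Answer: $- \frac{7691}{2} \approx -3845.5$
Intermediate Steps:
$R{\left(Y,A \right)} = 4 + A + Y$ ($R{\left(Y,A \right)} = \left(4 + Y\right) + A = 4 + A + Y$)
$k{\left(F,T \right)} = - \frac{T}{4} - \frac{F T^{2}}{4}$ ($k{\left(F,T \right)} = - \frac{T F T + T}{4} = - \frac{F T T + T}{4} = - \frac{F T^{2} + T}{4} = - \frac{T + F T^{2}}{4} = - \frac{T}{4} - \frac{F T^{2}}{4}$)
$c = \frac{5253}{2}$ ($c = \left(- \frac{1}{4}\right) \left(-102\right) \left(1 + \left(4 - 14 + \left(6 - -3\right)\right) \left(-102\right)\right) = \left(- \frac{1}{4}\right) \left(-102\right) \left(1 + \left(4 - 14 + \left(6 + 3\right)\right) \left(-102\right)\right) = \left(- \frac{1}{4}\right) \left(-102\right) \left(1 + \left(4 - 14 + 9\right) \left(-102\right)\right) = \left(- \frac{1}{4}\right) \left(-102\right) \left(1 - -102\right) = \left(- \frac{1}{4}\right) \left(-102\right) \left(1 + 102\right) = \left(- \frac{1}{4}\right) \left(-102\right) 103 = \frac{5253}{2} \approx 2626.5$)
$-6472 + c = -6472 + \frac{5253}{2} = - \frac{7691}{2}$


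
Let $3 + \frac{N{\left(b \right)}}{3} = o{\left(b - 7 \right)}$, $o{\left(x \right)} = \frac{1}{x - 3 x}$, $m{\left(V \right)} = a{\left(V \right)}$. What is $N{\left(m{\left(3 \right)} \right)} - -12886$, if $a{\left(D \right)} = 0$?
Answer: $\frac{180281}{14} \approx 12877.0$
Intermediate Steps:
$m{\left(V \right)} = 0$
$o{\left(x \right)} = - \frac{1}{2 x}$ ($o{\left(x \right)} = \frac{1}{\left(-2\right) x} = - \frac{1}{2 x}$)
$N{\left(b \right)} = -9 - \frac{3}{2 \left(-7 + b\right)}$ ($N{\left(b \right)} = -9 + 3 \left(- \frac{1}{2 \left(b - 7\right)}\right) = -9 + 3 \left(- \frac{1}{2 \left(-7 + b\right)}\right) = -9 - \frac{3}{2 \left(-7 + b\right)}$)
$N{\left(m{\left(3 \right)} \right)} - -12886 = \frac{3 \left(41 - 0\right)}{2 \left(-7 + 0\right)} - -12886 = \frac{3 \left(41 + 0\right)}{2 \left(-7\right)} + 12886 = \frac{3}{2} \left(- \frac{1}{7}\right) 41 + 12886 = - \frac{123}{14} + 12886 = \frac{180281}{14}$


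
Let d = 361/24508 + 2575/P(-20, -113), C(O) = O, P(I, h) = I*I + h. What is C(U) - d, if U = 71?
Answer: 436187809/7033796 ≈ 62.013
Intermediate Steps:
P(I, h) = h + I² (P(I, h) = I² + h = h + I²)
d = 63211707/7033796 (d = 361/24508 + 2575/(-113 + (-20)²) = 361*(1/24508) + 2575/(-113 + 400) = 361/24508 + 2575/287 = 63211707/7033796 ≈ 8.9868)
C(U) - d = 71 - 1*63211707/7033796 = 71 - 63211707/7033796 = 436187809/7033796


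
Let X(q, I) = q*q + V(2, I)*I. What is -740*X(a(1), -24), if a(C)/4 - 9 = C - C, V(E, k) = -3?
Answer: -1012320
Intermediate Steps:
a(C) = 36 (a(C) = 36 + 4*(C - C) = 36 + 4*0 = 36 + 0 = 36)
X(q, I) = q² - 3*I (X(q, I) = q*q - 3*I = q² - 3*I)
-740*X(a(1), -24) = -740*(36² - 3*(-24)) = -740*(1296 + 72) = -740*1368 = -1012320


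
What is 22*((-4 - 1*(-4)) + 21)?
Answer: 462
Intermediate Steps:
22*((-4 - 1*(-4)) + 21) = 22*((-4 + 4) + 21) = 22*(0 + 21) = 22*21 = 462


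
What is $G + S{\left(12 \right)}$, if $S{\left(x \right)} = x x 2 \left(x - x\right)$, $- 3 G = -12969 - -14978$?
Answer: $- \frac{2009}{3} \approx -669.67$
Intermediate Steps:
$G = - \frac{2009}{3}$ ($G = - \frac{-12969 - -14978}{3} = - \frac{-12969 + 14978}{3} = \left(- \frac{1}{3}\right) 2009 = - \frac{2009}{3} \approx -669.67$)
$S{\left(x \right)} = 0$ ($S{\left(x \right)} = x 2 x 0 = x 0 = 0$)
$G + S{\left(12 \right)} = - \frac{2009}{3} + 0 = - \frac{2009}{3}$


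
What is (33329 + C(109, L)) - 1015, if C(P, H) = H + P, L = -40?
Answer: 32383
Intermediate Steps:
(33329 + C(109, L)) - 1015 = (33329 + (-40 + 109)) - 1015 = (33329 + 69) - 1015 = 33398 - 1015 = 32383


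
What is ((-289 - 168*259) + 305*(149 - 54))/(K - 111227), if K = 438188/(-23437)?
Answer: 347476962/2607265387 ≈ 0.13327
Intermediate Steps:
K = -438188/23437 (K = 438188*(-1/23437) = -438188/23437 ≈ -18.696)
((-289 - 168*259) + 305*(149 - 54))/(K - 111227) = ((-289 - 168*259) + 305*(149 - 54))/(-438188/23437 - 111227) = ((-289 - 43512) + 305*95)/(-2607265387/23437) = (-43801 + 28975)*(-23437/2607265387) = -14826*(-23437/2607265387) = 347476962/2607265387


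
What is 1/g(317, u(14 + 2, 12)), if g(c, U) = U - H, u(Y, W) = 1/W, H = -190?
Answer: 12/2281 ≈ 0.0052608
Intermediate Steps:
u(Y, W) = 1/W
g(c, U) = 190 + U (g(c, U) = U - 1*(-190) = U + 190 = 190 + U)
1/g(317, u(14 + 2, 12)) = 1/(190 + 1/12) = 1/(2281/12) = 12/2281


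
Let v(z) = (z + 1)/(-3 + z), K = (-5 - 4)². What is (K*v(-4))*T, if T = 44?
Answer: 10692/7 ≈ 1527.4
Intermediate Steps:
K = 81 (K = (-9)² = 81)
v(z) = (1 + z)/(-3 + z)
(K*v(-4))*T = (81*((1 - 4)/(-3 - 4)))*44 = (81*(-3/(-7)))*44 = (81*(-⅐*(-3)))*44 = (81*(3/7))*44 = (243/7)*44 = 10692/7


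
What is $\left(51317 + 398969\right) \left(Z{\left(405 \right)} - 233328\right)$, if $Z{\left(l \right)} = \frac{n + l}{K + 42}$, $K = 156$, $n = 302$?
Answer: $- \frac{10401209672891}{99} \approx -1.0506 \cdot 10^{11}$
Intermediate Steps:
$Z{\left(l \right)} = \frac{151}{99} + \frac{l}{198}$ ($Z{\left(l \right)} = \frac{302 + l}{156 + 42} = \frac{302 + l}{198} = \left(302 + l\right) \frac{1}{198} = \frac{151}{99} + \frac{l}{198}$)
$\left(51317 + 398969\right) \left(Z{\left(405 \right)} - 233328\right) = \left(51317 + 398969\right) \left(\left(\frac{151}{99} + \frac{1}{198} \cdot 405\right) - 233328\right) = 450286 \left(\left(\frac{151}{99} + \frac{45}{22}\right) - 233328\right) = 450286 \left(\frac{707}{198} - 233328\right) = 450286 \left(- \frac{46198237}{198}\right) = - \frac{10401209672891}{99}$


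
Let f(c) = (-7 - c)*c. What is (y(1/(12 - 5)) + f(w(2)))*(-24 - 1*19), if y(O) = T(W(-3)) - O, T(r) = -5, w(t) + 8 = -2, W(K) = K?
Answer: 10578/7 ≈ 1511.1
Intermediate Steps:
w(t) = -10 (w(t) = -8 - 2 = -10)
f(c) = c*(-7 - c)
y(O) = -5 - O
(y(1/(12 - 5)) + f(w(2)))*(-24 - 1*19) = ((-5 - 1/(12 - 5)) - 1*(-10)*(7 - 10))*(-24 - 1*19) = ((-5 - 1/7) - 1*(-10)*(-3))*(-24 - 19) = ((-5 - 1*1/7) - 30)*(-43) = ((-5 - 1/7) - 30)*(-43) = (-36/7 - 30)*(-43) = -246/7*(-43) = 10578/7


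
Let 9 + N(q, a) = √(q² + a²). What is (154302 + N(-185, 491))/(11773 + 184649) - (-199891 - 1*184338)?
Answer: 25157060977/65474 + √275306/196422 ≈ 3.8423e+5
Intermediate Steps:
N(q, a) = -9 + √(a² + q²) (N(q, a) = -9 + √(q² + a²) = -9 + √(a² + q²))
(154302 + N(-185, 491))/(11773 + 184649) - (-199891 - 1*184338) = (154302 + (-9 + √(491² + (-185)²)))/(11773 + 184649) - (-199891 - 1*184338) = (154302 + (-9 + √(241081 + 34225)))/196422 - (-199891 - 184338) = (154302 + (-9 + √275306))*(1/196422) - 1*(-384229) = (154293 + √275306)*(1/196422) + 384229 = (51431/65474 + √275306/196422) + 384229 = 25157060977/65474 + √275306/196422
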